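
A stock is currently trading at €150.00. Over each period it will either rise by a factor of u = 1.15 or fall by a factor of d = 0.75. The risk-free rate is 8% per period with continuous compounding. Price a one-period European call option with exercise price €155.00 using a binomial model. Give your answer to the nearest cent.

€13.46

Risk-neutral probability p = (e^0.08 − 0.75)/(1.15 − 0.75) = 0.3333/0.4000 = 0.8332
Terminal stock prices: S_u = 172.5, S_d = 112.5
Terminal payoffs (S − K): max(17.5, 0) = 17.5, max(-42.5, 0) = 0
Node 0 (S = 150): V_0 = e^(−0.08)·[0.8332·17.5000 + 0.1668·0.0000] = 13.4602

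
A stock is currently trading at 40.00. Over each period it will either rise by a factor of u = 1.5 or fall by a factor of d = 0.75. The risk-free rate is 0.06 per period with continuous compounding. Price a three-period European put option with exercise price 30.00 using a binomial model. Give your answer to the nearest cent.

2.19

Risk-neutral probability p = (e^0.06 − 0.75)/(1.5 − 0.75) = 0.3118/0.7500 = 0.4158
Terminal stock prices: S_uuu = 135, S_uud = 67.5, S_udd = 33.75, S_ddd = 16.88
Terminal payoffs (K − S): max(-105, 0) = 0, max(-37.5, 0) = 0, max(-3.75, 0) = 0, max(13.12, 0) = 13.12
Node uu (S = 90): V_uu = e^(−0.06)·[0.4158·0.0000 + 0.5842·0.0000] = 0.0000
Node ud (S = 45): V_ud = e^(−0.06)·[0.4158·0.0000 + 0.5842·0.0000] = 0.0000
Node dd (S = 22.5): V_dd = e^(−0.06)·[0.4158·0.0000 + 0.5842·13.1250] = 7.2213
Node u (S = 60): V_u = e^(−0.06)·[0.4158·0.0000 + 0.5842·0.0000] = 0.0000
Node d (S = 30): V_d = e^(−0.06)·[0.4158·0.0000 + 0.5842·7.2213] = 3.9731
Node 0 (S = 40): V_0 = e^(−0.06)·[0.4158·0.0000 + 0.5842·3.9731] = 2.1860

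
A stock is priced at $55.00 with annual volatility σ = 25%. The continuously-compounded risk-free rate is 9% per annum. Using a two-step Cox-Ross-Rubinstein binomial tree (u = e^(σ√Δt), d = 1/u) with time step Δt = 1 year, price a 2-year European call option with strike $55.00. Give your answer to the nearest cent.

CRR parameters: u = e^(σ√Δt) = e^(0.25·√1) = 1.2840, d = 1/u = 0.7788
Per-period rate: rΔt = 0.09·1 = 0.09, so R = e^0.09 = 1.0942
Risk-neutral probability p = (e^0.09 − 0.7788)/(1.2840 − 0.7788) = 0.3154/0.5052 = 0.6242
Terminal stock prices: S_uu = 90.68, S_ud = 55, S_dd = 33.36
Terminal payoffs (S − K): max(35.68, 0) = 35.68, max(0, 0) = 0, max(-21.64, 0) = 0
Node u (S = 70.62): V_u = e^(−0.09)·[0.6242·35.6797 + 0.3758·0.0000] = 20.3552
Node d (S = 42.83): V_d = e^(−0.09)·[0.6242·0.0000 + 0.3758·0.0000] = 0.0000
Node 0 (S = 55): V_0 = e^(−0.09)·[0.6242·20.3552 + 0.3758·0.0000] = 11.6126

$11.61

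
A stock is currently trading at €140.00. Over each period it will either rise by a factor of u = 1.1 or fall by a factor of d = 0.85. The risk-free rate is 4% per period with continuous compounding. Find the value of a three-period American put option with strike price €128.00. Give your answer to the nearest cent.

Risk-neutral probability p = (e^0.04 − 0.85)/(1.1 − 0.85) = 0.1908/0.2500 = 0.7632
Terminal stock prices: S_uuu = 186.3, S_uud = 144, S_udd = 111.3, S_ddd = 85.98
Terminal payoffs (K − S): max(-58.34, 0) = 0, max(-15.99, 0) = 0, max(16.74, 0) = 16.74, max(42.02, 0) = 42.02
Node uu (S = 169.4): continuation = e^(−0.04)·[0.7632·0.0000 + 0.2368·0.0000] = 0.0000; exercise value = 0.0000 ≤ continuation, so V_uu = 0.0000
Node ud (S = 130.9): continuation = e^(−0.04)·[0.7632·0.0000 + 0.2368·16.7350] = 3.8068; exercise value = 0.0000 ≤ continuation, so V_ud = 3.8068
Node dd (S = 101.1): continuation = e^(−0.04)·[0.7632·16.7350 + 0.2368·42.0225] = 21.8310; exercise value = 26.8500 > continuation, so V_dd = 26.8500 (exercise)
Node u (S = 154): continuation = e^(−0.04)·[0.7632·0.0000 + 0.2368·3.8068] = 0.8659; exercise value = 0.0000 ≤ continuation, so V_u = 0.8659
Node d (S = 119): continuation = e^(−0.04)·[0.7632·3.8068 + 0.2368·26.8500] = 8.8992; exercise value = 9.0000 > continuation, so V_d = 9.0000 (exercise)
Node 0 (S = 140): continuation = e^(−0.04)·[0.7632·0.8659 + 0.2368·9.0000] = 2.6823; exercise value = 0.0000 ≤ continuation, so V_0 = 2.6823

€2.68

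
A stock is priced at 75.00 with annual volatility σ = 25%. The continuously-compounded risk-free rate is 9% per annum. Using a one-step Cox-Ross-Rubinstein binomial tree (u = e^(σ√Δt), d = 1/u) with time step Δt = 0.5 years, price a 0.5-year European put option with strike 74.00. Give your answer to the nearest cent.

CRR parameters: u = e^(σ√Δt) = e^(0.25·√0.5) = 1.1934, d = 1/u = 0.8380
Per-period rate: rΔt = 0.09·0.5 = 0.045, so R = e^0.045 = 1.0460
Risk-neutral probability p = (e^0.045 − 0.8380)/(1.1934 − 0.8380) = 0.2081/0.3554 = 0.5854
Terminal stock prices: S_u = 89.5, S_d = 62.85
Terminal payoffs (K − S): max(-15.5, 0) = 0, max(11.15, 0) = 11.15
Node 0 (S = 75): V_0 = e^(−0.045)·[0.5854·0.0000 + 0.4146·11.1525] = 4.4200

4.42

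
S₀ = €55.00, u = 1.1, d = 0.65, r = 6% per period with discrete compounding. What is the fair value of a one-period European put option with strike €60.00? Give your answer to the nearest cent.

€2.03

Risk-neutral probability p = (1 + 0.06 − 0.65)/(1.1 − 0.65) = 0.4100/0.4500 = 0.9111
Terminal stock prices: S_u = 60.5, S_d = 35.75
Terminal payoffs (K − S): max(-0.5, 0) = 0, max(24.25, 0) = 24.25
Node 0 (S = 55): V_0 = 1/1.06·[0.9111·0.0000 + 0.0889·24.2500] = 2.0335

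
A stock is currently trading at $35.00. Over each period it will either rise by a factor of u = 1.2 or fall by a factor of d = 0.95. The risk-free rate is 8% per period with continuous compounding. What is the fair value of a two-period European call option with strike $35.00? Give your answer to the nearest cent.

Risk-neutral probability p = (e^0.08 − 0.95)/(1.2 − 0.95) = 0.1333/0.2500 = 0.5331
Terminal stock prices: S_uu = 50.4, S_ud = 39.9, S_dd = 31.59
Terminal payoffs (S − K): max(15.4, 0) = 15.4, max(4.9, 0) = 4.9, max(-3.413, 0) = 0
Node u (S = 42): V_u = e^(−0.08)·[0.5331·15.4000 + 0.4669·4.9000] = 9.6909
Node d (S = 33.25): V_d = e^(−0.08)·[0.5331·4.9000 + 0.4669·0.0000] = 2.4116
Node 0 (S = 35): V_0 = e^(−0.08)·[0.5331·9.6909 + 0.4669·2.4116] = 5.8088

$5.81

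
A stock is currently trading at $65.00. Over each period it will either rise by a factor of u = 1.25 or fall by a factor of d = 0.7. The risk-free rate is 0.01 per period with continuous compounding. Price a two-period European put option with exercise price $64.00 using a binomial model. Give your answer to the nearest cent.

Risk-neutral probability p = (e^0.01 − 0.7)/(1.25 − 0.7) = 0.3101/0.5500 = 0.5637
Terminal stock prices: S_uu = 101.6, S_ud = 56.87, S_dd = 31.85
Terminal payoffs (K − S): max(-37.56, 0) = 0, max(7.125, 0) = 7.125, max(32.15, 0) = 32.15
Node u (S = 81.25): V_u = e^(−0.01)·[0.5637·0.0000 + 0.4363·7.1250] = 3.0775
Node d (S = 45.5): V_d = e^(−0.01)·[0.5637·7.1250 + 0.4363·32.1500] = 17.8632
Node 0 (S = 65): V_0 = e^(−0.01)·[0.5637·3.0775 + 0.4363·17.8632] = 9.4333

$9.43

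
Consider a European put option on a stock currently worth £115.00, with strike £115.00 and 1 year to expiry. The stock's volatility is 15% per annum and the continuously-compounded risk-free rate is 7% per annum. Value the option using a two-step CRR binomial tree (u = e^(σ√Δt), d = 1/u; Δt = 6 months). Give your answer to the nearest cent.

£2.64

CRR parameters: u = e^(σ√Δt) = e^(0.15·√0.5) = 1.1119, d = 1/u = 0.8994
Per-period rate: rΔt = 0.07·0.5 = 0.035, so R = e^0.035 = 1.0356
Risk-neutral probability p = (e^0.035 − 0.8994)/(1.1119 − 0.8994) = 0.1363/0.2125 = 0.6411
Terminal stock prices: S_uu = 142.2, S_ud = 115, S_dd = 93.02
Terminal payoffs (K − S): max(-27.18, 0) = 0, max(0, 0) = 0, max(21.98, 0) = 21.98
Node u (S = 127.9): V_u = e^(−0.035)·[0.6411·0.0000 + 0.3589·0.0000] = 0.0000
Node d (S = 103.4): V_d = e^(−0.035)·[0.6411·0.0000 + 0.3589·21.9813] = 7.6176
Node 0 (S = 115): V_0 = e^(−0.035)·[0.6411·0.0000 + 0.3589·7.6176] = 2.6399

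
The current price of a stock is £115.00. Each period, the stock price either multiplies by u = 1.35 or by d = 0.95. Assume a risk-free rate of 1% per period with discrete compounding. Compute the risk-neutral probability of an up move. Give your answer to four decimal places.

p = 0.1500

Risk-neutral probability p = (1 + 0.01 − 0.95)/(1.35 − 0.95) = 0.0600/0.4000 = 0.1500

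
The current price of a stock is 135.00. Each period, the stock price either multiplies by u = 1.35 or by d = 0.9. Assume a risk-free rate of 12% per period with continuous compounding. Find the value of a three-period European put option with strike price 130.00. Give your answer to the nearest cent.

2.66

Risk-neutral probability p = (e^0.12 − 0.9)/(1.35 − 0.9) = 0.2275/0.4500 = 0.5055
Terminal stock prices: S_uuu = 332.2, S_uud = 221.4, S_udd = 147.6, S_ddd = 98.42
Terminal payoffs (K − S): max(-202.2, 0) = 0, max(-91.43, 0) = 0, max(-17.62, 0) = 0, max(31.58, 0) = 31.58
Node uu (S = 246): V_uu = e^(−0.12)·[0.5055·0.0000 + 0.4945·0.0000] = 0.0000
Node ud (S = 164): V_ud = e^(−0.12)·[0.5055·0.0000 + 0.4945·0.0000] = 0.0000
Node dd (S = 109.4): V_dd = e^(−0.12)·[0.5055·0.0000 + 0.4945·31.5850] = 13.8513
Node u (S = 182.2): V_u = e^(−0.12)·[0.5055·0.0000 + 0.4945·0.0000] = 0.0000
Node d (S = 121.5): V_d = e^(−0.12)·[0.5055·0.0000 + 0.4945·13.8513] = 6.0743
Node 0 (S = 135): V_0 = e^(−0.12)·[0.5055·0.0000 + 0.4945·6.0743] = 2.6638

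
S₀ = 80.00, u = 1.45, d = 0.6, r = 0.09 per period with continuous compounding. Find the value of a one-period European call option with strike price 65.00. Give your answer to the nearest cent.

27.10

Risk-neutral probability p = (e^0.09 − 0.6)/(1.45 − 0.6) = 0.4942/0.8500 = 0.5814
Terminal stock prices: S_u = 116, S_d = 48
Terminal payoffs (S − K): max(51, 0) = 51, max(-17, 0) = 0
Node 0 (S = 80): V_0 = e^(−0.09)·[0.5814·51.0000 + 0.4186·0.0000] = 27.0985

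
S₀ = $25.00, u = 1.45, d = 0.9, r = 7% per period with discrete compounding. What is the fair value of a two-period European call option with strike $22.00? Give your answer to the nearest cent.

$6.51

Risk-neutral probability p = (1 + 0.07 − 0.9)/(1.45 − 0.9) = 0.1700/0.5500 = 0.3091
Terminal stock prices: S_uu = 52.56, S_ud = 32.62, S_dd = 20.25
Terminal payoffs (S − K): max(30.56, 0) = 30.56, max(10.62, 0) = 10.62, max(-1.75, 0) = 0
Node u (S = 36.25): V_u = 1/1.07·[0.3091·30.5625 + 0.6909·10.6250] = 15.6893
Node d (S = 22.5): V_d = 1/1.07·[0.3091·10.6250 + 0.6909·0.0000] = 3.0692
Node 0 (S = 25): V_0 = 1/1.07·[0.3091·15.6893 + 0.6909·3.0692] = 6.5140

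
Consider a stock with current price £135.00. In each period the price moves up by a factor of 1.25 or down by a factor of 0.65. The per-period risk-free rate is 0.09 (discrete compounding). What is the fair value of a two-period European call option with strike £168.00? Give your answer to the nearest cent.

Risk-neutral probability p = (1 + 0.09 − 0.65)/(1.25 − 0.65) = 0.4400/0.6000 = 0.7333
Terminal stock prices: S_uu = 210.9, S_ud = 109.7, S_dd = 57.04
Terminal payoffs (S − K): max(42.94, 0) = 42.94, max(-58.31, 0) = 0, max(-111, 0) = 0
Node u (S = 168.8): V_u = 1/1.09·[0.7333·42.9375 + 0.2667·0.0000] = 28.8876
Node d (S = 87.75): V_d = 1/1.09·[0.7333·0.0000 + 0.2667·0.0000] = 0.0000
Node 0 (S = 135): V_0 = 1/1.09·[0.7333·28.8876 + 0.2667·0.0000] = 19.4351

£19.44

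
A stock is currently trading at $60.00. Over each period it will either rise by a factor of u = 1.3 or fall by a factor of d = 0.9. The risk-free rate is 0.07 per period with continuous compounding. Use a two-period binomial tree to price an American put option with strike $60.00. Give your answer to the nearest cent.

Risk-neutral probability p = (e^0.07 − 0.9)/(1.3 − 0.9) = 0.1725/0.4000 = 0.4313
Terminal stock prices: S_uu = 101.4, S_ud = 70.2, S_dd = 48.6
Terminal payoffs (K − S): max(-41.4, 0) = 0, max(-10.2, 0) = 0, max(11.4, 0) = 11.4
Node u (S = 78): continuation = e^(−0.07)·[0.4313·0.0000 + 0.5687·0.0000] = 0.0000; exercise value = 0.0000 ≤ continuation, so V_u = 0.0000
Node d (S = 54): continuation = e^(−0.07)·[0.4313·0.0000 + 0.5687·11.4000] = 6.0452; exercise value = 6.0000 ≤ continuation, so V_d = 6.0452
Node 0 (S = 60): continuation = e^(−0.07)·[0.4313·0.0000 + 0.5687·6.0452] = 3.2056; exercise value = 0.0000 ≤ continuation, so V_0 = 3.2056

$3.21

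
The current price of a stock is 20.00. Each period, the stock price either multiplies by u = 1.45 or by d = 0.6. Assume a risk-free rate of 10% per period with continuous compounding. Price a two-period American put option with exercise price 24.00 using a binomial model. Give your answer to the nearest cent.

5.71

Risk-neutral probability p = (e^0.1 − 0.6)/(1.45 − 0.6) = 0.5052/0.8500 = 0.5943
Terminal stock prices: S_uu = 42.05, S_ud = 17.4, S_dd = 7.2
Terminal payoffs (K − S): max(-18.05, 0) = 0, max(6.6, 0) = 6.6, max(16.8, 0) = 16.8
Node u (S = 29): continuation = e^(−0.1)·[0.5943·0.0000 + 0.4057·6.6000] = 2.4227; exercise value = 0.0000 ≤ continuation, so V_u = 2.4227
Node d (S = 12): continuation = e^(−0.1)·[0.5943·6.6000 + 0.4057·16.8000] = 9.7161; exercise value = 12.0000 > continuation, so V_d = 12.0000 (exercise)
Node 0 (S = 20): continuation = e^(−0.1)·[0.5943·2.4227 + 0.4057·12.0000] = 5.7077; exercise value = 4.0000 ≤ continuation, so V_0 = 5.7077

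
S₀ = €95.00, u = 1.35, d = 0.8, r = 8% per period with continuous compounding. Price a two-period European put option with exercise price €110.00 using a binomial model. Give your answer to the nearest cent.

Risk-neutral probability p = (e^0.08 − 0.8)/(1.35 − 0.8) = 0.2833/0.5500 = 0.5151
Terminal stock prices: S_uu = 173.1, S_ud = 102.6, S_dd = 60.8
Terminal payoffs (K − S): max(-63.14, 0) = 0, max(7.4, 0) = 7.4, max(49.2, 0) = 49.2
Node u (S = 128.2): V_u = e^(−0.08)·[0.5151·0.0000 + 0.4849·7.4000] = 3.3126
Node d (S = 76): V_d = e^(−0.08)·[0.5151·7.4000 + 0.4849·49.2000] = 25.5428
Node 0 (S = 95): V_0 = e^(−0.08)·[0.5151·3.3126 + 0.4849·25.5428] = 13.0092

€13.01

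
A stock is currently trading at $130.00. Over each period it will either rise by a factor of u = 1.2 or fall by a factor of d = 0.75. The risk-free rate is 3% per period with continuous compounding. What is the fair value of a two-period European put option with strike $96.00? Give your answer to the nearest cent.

$3.06

Risk-neutral probability p = (e^0.03 − 0.75)/(1.2 − 0.75) = 0.2805/0.4500 = 0.6232
Terminal stock prices: S_uu = 187.2, S_ud = 117, S_dd = 73.12
Terminal payoffs (K − S): max(-91.2, 0) = 0, max(-21, 0) = 0, max(22.88, 0) = 22.88
Node u (S = 156): V_u = e^(−0.03)·[0.6232·0.0000 + 0.3768·0.0000] = 0.0000
Node d (S = 97.5): V_d = e^(−0.03)·[0.6232·0.0000 + 0.3768·22.8750] = 8.3638
Node 0 (S = 130): V_0 = e^(−0.03)·[0.6232·0.0000 + 0.3768·8.3638] = 3.0581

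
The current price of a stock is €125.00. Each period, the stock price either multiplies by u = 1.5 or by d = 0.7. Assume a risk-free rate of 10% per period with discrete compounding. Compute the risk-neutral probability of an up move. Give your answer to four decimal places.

p = 0.5000

Risk-neutral probability p = (1 + 0.1 − 0.7)/(1.5 − 0.7) = 0.4000/0.8000 = 0.5000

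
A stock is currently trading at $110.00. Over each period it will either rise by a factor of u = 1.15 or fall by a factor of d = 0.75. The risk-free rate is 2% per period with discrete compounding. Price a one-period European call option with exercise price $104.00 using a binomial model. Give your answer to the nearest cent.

$14.89

Risk-neutral probability p = (1 + 0.02 − 0.75)/(1.15 − 0.75) = 0.2700/0.4000 = 0.6750
Terminal stock prices: S_u = 126.5, S_d = 82.5
Terminal payoffs (S − K): max(22.5, 0) = 22.5, max(-21.5, 0) = 0
Node 0 (S = 110): V_0 = 1/1.02·[0.6750·22.5000 + 0.3250·0.0000] = 14.8897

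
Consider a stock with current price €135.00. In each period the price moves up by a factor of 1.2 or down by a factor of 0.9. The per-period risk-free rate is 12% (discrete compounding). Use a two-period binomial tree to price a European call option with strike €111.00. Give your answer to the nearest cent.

Risk-neutral probability p = (1 + 0.12 − 0.9)/(1.2 − 0.9) = 0.2200/0.3000 = 0.7333
Terminal stock prices: S_uu = 194.4, S_ud = 145.8, S_dd = 109.4
Terminal payoffs (S − K): max(83.4, 0) = 83.4, max(34.8, 0) = 34.8, max(-1.65, 0) = 0
Node u (S = 162): V_u = 1/1.12·[0.7333·83.4000 + 0.2667·34.8000] = 62.8929
Node d (S = 121.5): V_d = 1/1.12·[0.7333·34.8000 + 0.2667·0.0000] = 22.7857
Node 0 (S = 135): V_0 = 1/1.12·[0.7333·62.8929 + 0.2667·22.7857] = 46.6050

€46.61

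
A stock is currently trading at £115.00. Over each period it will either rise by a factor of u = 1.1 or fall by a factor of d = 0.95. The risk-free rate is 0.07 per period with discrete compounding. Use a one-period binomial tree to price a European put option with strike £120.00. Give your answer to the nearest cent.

Risk-neutral probability p = (1 + 0.07 − 0.95)/(1.1 − 0.95) = 0.1200/0.1500 = 0.8000
Terminal stock prices: S_u = 126.5, S_d = 109.2
Terminal payoffs (K − S): max(-6.5, 0) = 0, max(10.75, 0) = 10.75
Node 0 (S = 115): V_0 = 1/1.07·[0.8000·0.0000 + 0.2000·10.7500] = 2.0093

£2.01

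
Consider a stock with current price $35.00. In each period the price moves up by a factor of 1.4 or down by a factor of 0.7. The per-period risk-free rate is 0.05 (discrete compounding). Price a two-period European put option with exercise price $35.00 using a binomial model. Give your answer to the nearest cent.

$4.37

Risk-neutral probability p = (1 + 0.05 − 0.7)/(1.4 − 0.7) = 0.3500/0.7000 = 0.5000
Terminal stock prices: S_uu = 68.6, S_ud = 34.3, S_dd = 17.15
Terminal payoffs (K − S): max(-33.6, 0) = 0, max(0.7, 0) = 0.7, max(17.85, 0) = 17.85
Node u (S = 49): V_u = 1/1.05·[0.5000·0.0000 + 0.5000·0.7000] = 0.3333
Node d (S = 24.5): V_d = 1/1.05·[0.5000·0.7000 + 0.5000·17.8500] = 8.8333
Node 0 (S = 35): V_0 = 1/1.05·[0.5000·0.3333 + 0.5000·8.8333] = 4.3651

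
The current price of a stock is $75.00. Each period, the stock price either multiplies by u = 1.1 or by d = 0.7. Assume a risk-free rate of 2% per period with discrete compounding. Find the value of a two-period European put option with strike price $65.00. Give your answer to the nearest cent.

$3.32

Risk-neutral probability p = (1 + 0.02 − 0.7)/(1.1 − 0.7) = 0.3200/0.4000 = 0.8000
Terminal stock prices: S_uu = 90.75, S_ud = 57.75, S_dd = 36.75
Terminal payoffs (K − S): max(-25.75, 0) = 0, max(7.25, 0) = 7.25, max(28.25, 0) = 28.25
Node u (S = 82.5): V_u = 1/1.02·[0.8000·0.0000 + 0.2000·7.2500] = 1.4216
Node d (S = 52.5): V_d = 1/1.02·[0.8000·7.2500 + 0.2000·28.2500] = 11.2255
Node 0 (S = 75): V_0 = 1/1.02·[0.8000·1.4216 + 0.2000·11.2255] = 3.3160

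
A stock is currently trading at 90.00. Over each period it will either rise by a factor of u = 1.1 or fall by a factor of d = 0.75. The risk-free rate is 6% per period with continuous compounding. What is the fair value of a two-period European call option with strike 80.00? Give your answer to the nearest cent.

20.35

Risk-neutral probability p = (e^0.06 − 0.75)/(1.1 − 0.75) = 0.3118/0.3500 = 0.8910
Terminal stock prices: S_uu = 108.9, S_ud = 74.25, S_dd = 50.62
Terminal payoffs (S − K): max(28.9, 0) = 28.9, max(-5.75, 0) = 0, max(-29.38, 0) = 0
Node u (S = 99): V_u = e^(−0.06)·[0.8910·28.9000 + 0.1090·0.0000] = 24.2493
Node d (S = 67.5): V_d = e^(−0.06)·[0.8910·0.0000 + 0.1090·0.0000] = 0.0000
Node 0 (S = 90): V_0 = e^(−0.06)·[0.8910·24.2493 + 0.1090·0.0000] = 20.3470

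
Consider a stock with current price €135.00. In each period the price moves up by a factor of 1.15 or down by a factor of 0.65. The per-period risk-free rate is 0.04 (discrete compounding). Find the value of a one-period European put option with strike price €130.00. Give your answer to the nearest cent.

€8.94

Risk-neutral probability p = (1 + 0.04 − 0.65)/(1.15 − 0.65) = 0.3900/0.5000 = 0.7800
Terminal stock prices: S_u = 155.2, S_d = 87.75
Terminal payoffs (K − S): max(-25.25, 0) = 0, max(42.25, 0) = 42.25
Node 0 (S = 135): V_0 = 1/1.04·[0.7800·0.0000 + 0.2200·42.2500] = 8.9375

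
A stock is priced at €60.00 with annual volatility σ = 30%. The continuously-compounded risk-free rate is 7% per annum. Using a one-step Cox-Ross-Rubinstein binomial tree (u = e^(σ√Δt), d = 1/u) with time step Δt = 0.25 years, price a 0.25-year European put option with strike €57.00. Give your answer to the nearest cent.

€2.52

CRR parameters: u = e^(σ√Δt) = e^(0.3·√0.25) = 1.1618, d = 1/u = 0.8607
Per-period rate: rΔt = 0.07·0.25 = 0.0175, so R = e^0.0175 = 1.0177
Risk-neutral probability p = (e^0.0175 − 0.8607)/(1.1618 − 0.8607) = 0.1569/0.3011 = 0.5212
Terminal stock prices: S_u = 69.71, S_d = 51.64
Terminal payoffs (K − S): max(-12.71, 0) = 0, max(5.358, 0) = 5.358
Node 0 (S = 60): V_0 = e^(−0.0175)·[0.5212·0.0000 + 0.4788·5.3575] = 2.5207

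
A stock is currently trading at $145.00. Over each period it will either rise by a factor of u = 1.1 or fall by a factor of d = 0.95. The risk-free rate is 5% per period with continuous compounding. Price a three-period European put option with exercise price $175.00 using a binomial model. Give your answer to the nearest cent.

Risk-neutral probability p = (e^0.05 − 0.95)/(1.1 − 0.95) = 0.1013/0.1500 = 0.6751
Terminal stock prices: S_uuu = 193, S_uud = 166.7, S_udd = 143.9, S_ddd = 124.3
Terminal payoffs (K − S): max(-18, 0) = 0, max(8.322, 0) = 8.322, max(31.05, 0) = 31.05, max(50.68, 0) = 50.68
Node uu (S = 175.5): V_uu = e^(−0.05)·[0.6751·0.0000 + 0.3249·8.3225] = 2.5718
Node ud (S = 151.5): V_ud = e^(−0.05)·[0.6751·8.3225 + 0.3249·31.0513] = 14.9401
Node dd (S = 130.9): V_dd = e^(−0.05)·[0.6751·31.0513 + 0.3249·50.6806] = 35.6026
Node u (S = 159.5): V_u = e^(−0.05)·[0.6751·2.5718 + 0.3249·14.9401] = 6.2684
Node d (S = 137.8): V_d = e^(−0.05)·[0.6751·14.9401 + 0.3249·35.6026] = 20.5965
Node 0 (S = 145): V_0 = e^(−0.05)·[0.6751·6.2684 + 0.3249·20.5965] = 10.3903

$10.39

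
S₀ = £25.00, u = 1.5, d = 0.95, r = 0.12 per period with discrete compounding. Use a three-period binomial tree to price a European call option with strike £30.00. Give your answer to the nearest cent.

£5.66

Risk-neutral probability p = (1 + 0.12 − 0.95)/(1.5 − 0.95) = 0.1700/0.5500 = 0.3091
Terminal stock prices: S_uuu = 84.38, S_uud = 53.44, S_udd = 33.84, S_ddd = 21.43
Terminal payoffs (S − K): max(54.38, 0) = 54.38, max(23.44, 0) = 23.44, max(3.844, 0) = 3.844, max(-8.566, 0) = 0
Node uu (S = 56.25): V_uu = 1/1.12·[0.3091·54.3750 + 0.6909·23.4375] = 29.4643
Node ud (S = 35.62): V_ud = 1/1.12·[0.3091·23.4375 + 0.6909·3.8438] = 8.8393
Node dd (S = 22.56): V_dd = 1/1.12·[0.3091·3.8438 + 0.6909·0.0000] = 1.0608
Node u (S = 37.5): V_u = 1/1.12·[0.3091·29.4643 + 0.6909·8.8393] = 13.5842
Node d (S = 23.75): V_d = 1/1.12·[0.3091·8.8393 + 0.6909·1.0608] = 3.0938
Node 0 (S = 25): V_0 = 1/1.12·[0.3091·13.5842 + 0.6909·3.0938] = 5.6574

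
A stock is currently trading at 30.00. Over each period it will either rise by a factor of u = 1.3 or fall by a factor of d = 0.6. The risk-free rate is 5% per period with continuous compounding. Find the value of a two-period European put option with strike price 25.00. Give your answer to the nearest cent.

2.29

Risk-neutral probability p = (e^0.05 − 0.6)/(1.3 − 0.6) = 0.4513/0.7000 = 0.6447
Terminal stock prices: S_uu = 50.7, S_ud = 23.4, S_dd = 10.8
Terminal payoffs (K − S): max(-25.7, 0) = 0, max(1.6, 0) = 1.6, max(14.2, 0) = 14.2
Node u (S = 39): V_u = e^(−0.05)·[0.6447·0.0000 + 0.3553·1.6000] = 0.5408
Node d (S = 18): V_d = e^(−0.05)·[0.6447·1.6000 + 0.3553·14.2000] = 5.7807
Node 0 (S = 30): V_0 = e^(−0.05)·[0.6447·0.5408 + 0.3553·5.7807] = 2.2855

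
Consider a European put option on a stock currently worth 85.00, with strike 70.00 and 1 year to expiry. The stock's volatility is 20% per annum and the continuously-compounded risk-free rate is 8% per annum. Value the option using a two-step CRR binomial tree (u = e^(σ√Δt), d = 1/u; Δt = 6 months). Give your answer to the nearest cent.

CRR parameters: u = e^(σ√Δt) = e^(0.2·√0.5) = 1.1519, d = 1/u = 0.8681
Per-period rate: rΔt = 0.08·0.5 = 0.04, so R = e^0.04 = 1.0408
Risk-neutral probability p = (e^0.04 − 0.8681)/(1.1519 − 0.8681) = 0.1727/0.2838 = 0.6085
Terminal stock prices: S_uu = 112.8, S_ud = 85, S_dd = 64.06
Terminal payoffs (K − S): max(-42.79, 0) = 0, max(-15, 0) = 0, max(5.941, 0) = 5.941
Node u (S = 97.91): V_u = e^(−0.04)·[0.6085·0.0000 + 0.3915·0.0000] = 0.0000
Node d (S = 73.79): V_d = e^(−0.04)·[0.6085·0.0000 + 0.3915·5.9407] = 2.2345
Node 0 (S = 85): V_0 = e^(−0.04)·[0.6085·0.0000 + 0.3915·2.2345] = 0.8405

0.84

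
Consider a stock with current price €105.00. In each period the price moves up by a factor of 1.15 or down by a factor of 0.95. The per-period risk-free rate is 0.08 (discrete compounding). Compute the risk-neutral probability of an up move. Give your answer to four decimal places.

p = 0.6500

Risk-neutral probability p = (1 + 0.08 − 0.95)/(1.15 − 0.95) = 0.1300/0.2000 = 0.6500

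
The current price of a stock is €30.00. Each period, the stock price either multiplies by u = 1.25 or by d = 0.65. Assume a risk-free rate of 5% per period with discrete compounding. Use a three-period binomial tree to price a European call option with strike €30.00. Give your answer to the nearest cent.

Risk-neutral probability p = (1 + 0.05 − 0.65)/(1.25 − 0.65) = 0.4000/0.6000 = 0.6667
Terminal stock prices: S_uuu = 58.59, S_uud = 30.47, S_udd = 15.84, S_ddd = 8.239
Terminal payoffs (S − K): max(28.59, 0) = 28.59, max(0.4688, 0) = 0.4688, max(-14.16, 0) = 0, max(-21.76, 0) = 0
Node uu (S = 46.88): V_uu = 1/1.05·[0.6667·28.5938 + 0.3333·0.4688] = 18.3036
Node ud (S = 24.38): V_ud = 1/1.05·[0.6667·0.4688 + 0.3333·0.0000] = 0.2976
Node dd (S = 12.68): V_dd = 1/1.05·[0.6667·0.0000 + 0.3333·0.0000] = 0.0000
Node u (S = 37.5): V_u = 1/1.05·[0.6667·18.3036 + 0.3333·0.2976] = 11.7158
Node d (S = 19.5): V_d = 1/1.05·[0.6667·0.2976 + 0.3333·0.0000] = 0.1890
Node 0 (S = 30): V_0 = 1/1.05·[0.6667·11.7158 + 0.3333·0.1890] = 7.4986

€7.50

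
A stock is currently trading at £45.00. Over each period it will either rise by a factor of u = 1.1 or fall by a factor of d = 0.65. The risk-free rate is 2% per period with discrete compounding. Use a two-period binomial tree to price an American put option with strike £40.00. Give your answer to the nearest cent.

Risk-neutral probability p = (1 + 0.02 − 0.65)/(1.1 − 0.65) = 0.3700/0.4500 = 0.8222
Terminal stock prices: S_uu = 54.45, S_ud = 32.18, S_dd = 19.01
Terminal payoffs (K − S): max(-14.45, 0) = 0, max(7.825, 0) = 7.825, max(20.99, 0) = 20.99
Node u (S = 49.5): continuation = 1/1.02·[0.8222·0.0000 + 0.1778·7.8250] = 1.3638; exercise value = 0.0000 ≤ continuation, so V_u = 1.3638
Node d (S = 29.25): continuation = 1/1.02·[0.8222·7.8250 + 0.1778·20.9875] = 9.9657; exercise value = 10.7500 > continuation, so V_d = 10.7500 (exercise)
Node 0 (S = 45): continuation = 1/1.02·[0.8222·1.3638 + 0.1778·10.7500] = 2.9730; exercise value = 0.0000 ≤ continuation, so V_0 = 2.9730

£2.97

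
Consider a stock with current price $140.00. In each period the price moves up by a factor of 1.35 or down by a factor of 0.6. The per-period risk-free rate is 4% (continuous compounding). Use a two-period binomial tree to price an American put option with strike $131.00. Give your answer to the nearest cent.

Risk-neutral probability p = (e^0.04 − 0.6)/(1.35 − 0.6) = 0.4408/0.7500 = 0.5877
Terminal stock prices: S_uu = 255.2, S_ud = 113.4, S_dd = 50.4
Terminal payoffs (K − S): max(-124.2, 0) = 0, max(17.6, 0) = 17.6, max(80.6, 0) = 80.6
Node u (S = 189): continuation = e^(−0.04)·[0.5877·0.0000 + 0.4123·17.6000] = 6.9711; exercise value = 0.0000 ≤ continuation, so V_u = 6.9711
Node d (S = 84): continuation = e^(−0.04)·[0.5877·17.6000 + 0.4123·80.6000] = 41.8634; exercise value = 47.0000 > continuation, so V_d = 47.0000 (exercise)
Node 0 (S = 140): continuation = e^(−0.04)·[0.5877·6.9711 + 0.4123·47.0000] = 22.5527; exercise value = 0.0000 ≤ continuation, so V_0 = 22.5527

$22.55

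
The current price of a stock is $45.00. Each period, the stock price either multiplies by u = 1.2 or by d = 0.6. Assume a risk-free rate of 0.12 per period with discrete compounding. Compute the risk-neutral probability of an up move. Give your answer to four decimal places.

Risk-neutral probability p = (1 + 0.12 − 0.6)/(1.2 − 0.6) = 0.5200/0.6000 = 0.8667

p = 0.8667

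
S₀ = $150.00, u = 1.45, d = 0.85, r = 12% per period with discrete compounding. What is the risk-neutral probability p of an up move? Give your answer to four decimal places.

Risk-neutral probability p = (1 + 0.12 − 0.85)/(1.45 − 0.85) = 0.2700/0.6000 = 0.4500

p = 0.4500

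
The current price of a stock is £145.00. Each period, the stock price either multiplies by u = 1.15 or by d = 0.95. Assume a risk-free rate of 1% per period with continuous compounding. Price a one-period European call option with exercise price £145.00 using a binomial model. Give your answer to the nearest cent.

£6.47

Risk-neutral probability p = (e^0.01 − 0.95)/(1.15 − 0.95) = 0.0601/0.2000 = 0.3003
Terminal stock prices: S_u = 166.8, S_d = 137.8
Terminal payoffs (S − K): max(21.75, 0) = 21.75, max(-7.25, 0) = 0
Node 0 (S = 145): V_0 = e^(−0.01)·[0.3003·21.7500 + 0.6997·0.0000] = 6.4655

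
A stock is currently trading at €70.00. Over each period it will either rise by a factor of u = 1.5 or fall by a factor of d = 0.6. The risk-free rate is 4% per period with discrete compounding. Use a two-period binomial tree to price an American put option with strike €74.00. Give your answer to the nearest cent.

€18.27

Risk-neutral probability p = (1 + 0.04 − 0.6)/(1.5 − 0.6) = 0.4400/0.9000 = 0.4889
Terminal stock prices: S_uu = 157.5, S_ud = 63, S_dd = 25.2
Terminal payoffs (K − S): max(-83.5, 0) = 0, max(11, 0) = 11, max(48.8, 0) = 48.8
Node u (S = 105): continuation = 1/1.04·[0.4889·0.0000 + 0.5111·11.0000] = 5.4060; exercise value = 0.0000 ≤ continuation, so V_u = 5.4060
Node d (S = 42): continuation = 1/1.04·[0.4889·11.0000 + 0.5111·48.8000] = 29.1538; exercise value = 32.0000 > continuation, so V_d = 32.0000 (exercise)
Node 0 (S = 70): continuation = 1/1.04·[0.4889·5.4060 + 0.5111·32.0000] = 18.2678; exercise value = 4.0000 ≤ continuation, so V_0 = 18.2678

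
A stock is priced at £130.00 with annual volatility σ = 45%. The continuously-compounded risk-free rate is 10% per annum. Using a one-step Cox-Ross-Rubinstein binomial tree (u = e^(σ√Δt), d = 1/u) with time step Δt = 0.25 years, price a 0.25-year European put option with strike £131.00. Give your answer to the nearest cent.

CRR parameters: u = e^(σ√Δt) = e^(0.45·√0.25) = 1.2523, d = 1/u = 0.7985
Per-period rate: rΔt = 0.1·0.25 = 0.025, so R = e^0.025 = 1.0253
Risk-neutral probability p = (e^0.025 − 0.7985)/(1.2523 − 0.7985) = 0.2268/0.4538 = 0.4998
Terminal stock prices: S_u = 162.8, S_d = 103.8
Terminal payoffs (K − S): max(-31.8, 0) = 0, max(27.19, 0) = 27.19
Node 0 (S = 130): V_0 = e^(−0.025)·[0.4998·0.0000 + 0.5002·27.1929] = 13.2668

£13.27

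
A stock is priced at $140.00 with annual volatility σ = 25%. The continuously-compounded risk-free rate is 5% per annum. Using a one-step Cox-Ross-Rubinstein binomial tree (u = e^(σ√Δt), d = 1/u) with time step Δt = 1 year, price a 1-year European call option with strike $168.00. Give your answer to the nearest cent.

$6.03

CRR parameters: u = e^(σ√Δt) = e^(0.25·√1) = 1.2840, d = 1/u = 0.7788
Per-period rate: rΔt = 0.05·1 = 0.05, so R = e^0.05 = 1.0513
Risk-neutral probability p = (e^0.05 − 0.7788)/(1.2840 − 0.7788) = 0.2725/0.5052 = 0.5393
Terminal stock prices: S_u = 179.8, S_d = 109
Terminal payoffs (S − K): max(11.76, 0) = 11.76, max(-58.97, 0) = 0
Node 0 (S = 140): V_0 = e^(−0.05)·[0.5393·11.7636 + 0.4607·0.0000] = 6.0347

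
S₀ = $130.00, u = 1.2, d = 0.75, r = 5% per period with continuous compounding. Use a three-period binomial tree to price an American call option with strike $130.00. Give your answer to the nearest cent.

$28.42

Risk-neutral probability p = (e^0.05 − 0.75)/(1.2 − 0.75) = 0.3013/0.4500 = 0.6695
Terminal stock prices: S_uuu = 224.6, S_uud = 140.4, S_udd = 87.75, S_ddd = 54.84
Terminal payoffs (S − K): max(94.64, 0) = 94.64, max(10.4, 0) = 10.4, max(-42.25, 0) = 0, max(-75.16, 0) = 0
Node uu (S = 187.2): continuation = e^(−0.05)·[0.6695·94.6400 + 0.3305·10.4000] = 63.5402; exercise value = 57.2000 ≤ continuation, so V_uu = 63.5402
Node ud (S = 117): continuation = e^(−0.05)·[0.6695·10.4000 + 0.3305·0.0000] = 6.6231; exercise value = 0.0000 ≤ continuation, so V_ud = 6.6231
Node dd (S = 73.12): continuation = e^(−0.05)·[0.6695·0.0000 + 0.3305·0.0000] = 0.0000; exercise value = 0.0000 ≤ continuation, so V_dd = 0.0000
Node u (S = 156): continuation = e^(−0.05)·[0.6695·63.5402 + 0.3305·6.6231] = 42.5472; exercise value = 26.0000 ≤ continuation, so V_u = 42.5472
Node d (S = 97.5): continuation = e^(−0.05)·[0.6695·6.6231 + 0.3305·0.0000] = 4.2179; exercise value = 0.0000 ≤ continuation, so V_d = 4.2179
Node 0 (S = 130): continuation = e^(−0.05)·[0.6695·42.5472 + 0.3305·4.2179] = 28.4218; exercise value = 0.0000 ≤ continuation, so V_0 = 28.4218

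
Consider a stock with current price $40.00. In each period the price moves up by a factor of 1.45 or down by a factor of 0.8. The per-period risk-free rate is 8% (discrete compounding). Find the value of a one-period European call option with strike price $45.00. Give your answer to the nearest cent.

Risk-neutral probability p = (1 + 0.08 − 0.8)/(1.45 − 0.8) = 0.2800/0.6500 = 0.4308
Terminal stock prices: S_u = 58, S_d = 32
Terminal payoffs (S − K): max(13, 0) = 13, max(-13, 0) = 0
Node 0 (S = 40): V_0 = 1/1.08·[0.4308·13.0000 + 0.5692·0.0000] = 5.1852

$5.19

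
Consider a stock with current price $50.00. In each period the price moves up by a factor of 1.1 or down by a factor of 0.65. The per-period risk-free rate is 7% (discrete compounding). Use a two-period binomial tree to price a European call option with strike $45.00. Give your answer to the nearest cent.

Risk-neutral probability p = (1 + 0.07 − 0.65)/(1.1 − 0.65) = 0.4200/0.4500 = 0.9333
Terminal stock prices: S_uu = 60.5, S_ud = 35.75, S_dd = 21.13
Terminal payoffs (S − K): max(15.5, 0) = 15.5, max(-9.25, 0) = 0, max(-23.87, 0) = 0
Node u (S = 55): V_u = 1/1.07·[0.9333·15.5000 + 0.0667·0.0000] = 13.5202
Node d (S = 32.5): V_d = 1/1.07·[0.9333·0.0000 + 0.0667·0.0000] = 0.0000
Node 0 (S = 50): V_0 = 1/1.07·[0.9333·13.5202 + 0.0667·0.0000] = 11.7934

$11.79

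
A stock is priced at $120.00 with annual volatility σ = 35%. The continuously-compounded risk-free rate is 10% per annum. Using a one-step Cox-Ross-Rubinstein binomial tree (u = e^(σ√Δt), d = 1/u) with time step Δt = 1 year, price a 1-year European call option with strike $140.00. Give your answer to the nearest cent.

CRR parameters: u = e^(σ√Δt) = e^(0.35·√1) = 1.4191, d = 1/u = 0.7047
Per-period rate: rΔt = 0.1·1 = 0.1, so R = e^0.1 = 1.1052
Risk-neutral probability p = (e^0.1 − 0.7047)/(1.4191 − 0.7047) = 0.4005/0.7144 = 0.5606
Terminal stock prices: S_u = 170.3, S_d = 84.56
Terminal payoffs (S − K): max(30.29, 0) = 30.29, max(-55.44, 0) = 0
Node 0 (S = 120): V_0 = e^(−0.1)·[0.5606·30.2881 + 0.4394·0.0000] = 15.3638

$15.36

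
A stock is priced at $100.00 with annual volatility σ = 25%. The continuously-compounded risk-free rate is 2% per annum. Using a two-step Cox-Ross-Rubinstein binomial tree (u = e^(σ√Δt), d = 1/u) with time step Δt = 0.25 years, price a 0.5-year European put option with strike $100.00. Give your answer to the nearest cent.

CRR parameters: u = e^(σ√Δt) = e^(0.25·√0.25) = 1.1331, d = 1/u = 0.8825
Per-period rate: rΔt = 0.02·0.25 = 0.005, so R = e^0.005 = 1.0050
Risk-neutral probability p = (e^0.005 − 0.8825)/(1.1331 − 0.8825) = 0.1225/0.2507 = 0.4888
Terminal stock prices: S_uu = 128.4, S_ud = 100, S_dd = 77.88
Terminal payoffs (K − S): max(-28.4, 0) = 0, max(0, 0) = 0, max(22.12, 0) = 22.12
Node u (S = 113.3): V_u = e^(−0.005)·[0.4888·0.0000 + 0.5112·0.0000] = 0.0000
Node d (S = 88.25): V_d = e^(−0.005)·[0.4888·0.0000 + 0.5112·22.1199] = 11.2516
Node 0 (S = 100): V_0 = e^(−0.005)·[0.4888·0.0000 + 0.5112·11.2516] = 5.7232

$5.72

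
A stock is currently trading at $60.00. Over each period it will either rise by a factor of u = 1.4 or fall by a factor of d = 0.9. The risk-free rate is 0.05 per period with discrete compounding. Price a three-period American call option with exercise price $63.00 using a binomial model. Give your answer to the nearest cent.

$11.28

Risk-neutral probability p = (1 + 0.05 − 0.9)/(1.4 − 0.9) = 0.1500/0.5000 = 0.3000
Terminal stock prices: S_uuu = 164.6, S_uud = 105.8, S_udd = 68.04, S_ddd = 43.74
Terminal payoffs (S − K): max(101.6, 0) = 101.6, max(42.84, 0) = 42.84, max(5.04, 0) = 5.04, max(-19.26, 0) = 0
Node uu (S = 117.6): continuation = 1/1.05·[0.3000·101.6400 + 0.7000·42.8400] = 57.6000; exercise value = 54.6000 ≤ continuation, so V_uu = 57.6000
Node ud (S = 75.6): continuation = 1/1.05·[0.3000·42.8400 + 0.7000·5.0400] = 15.6000; exercise value = 12.6000 ≤ continuation, so V_ud = 15.6000
Node dd (S = 48.6): continuation = 1/1.05·[0.3000·5.0400 + 0.7000·0.0000] = 1.4400; exercise value = 0.0000 ≤ continuation, so V_dd = 1.4400
Node u (S = 84): continuation = 1/1.05·[0.3000·57.6000 + 0.7000·15.6000] = 26.8571; exercise value = 21.0000 ≤ continuation, so V_u = 26.8571
Node d (S = 54): continuation = 1/1.05·[0.3000·15.6000 + 0.7000·1.4400] = 5.4171; exercise value = 0.0000 ≤ continuation, so V_d = 5.4171
Node 0 (S = 60): continuation = 1/1.05·[0.3000·26.8571 + 0.7000·5.4171] = 11.2849; exercise value = 0.0000 ≤ continuation, so V_0 = 11.2849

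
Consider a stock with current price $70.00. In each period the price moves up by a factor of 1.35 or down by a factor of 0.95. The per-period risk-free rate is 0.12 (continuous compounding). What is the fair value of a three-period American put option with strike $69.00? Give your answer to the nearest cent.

$1.42

Risk-neutral probability p = (e^0.12 − 0.95)/(1.35 − 0.95) = 0.1775/0.4000 = 0.4437
Terminal stock prices: S_uuu = 172.2, S_uud = 121.2, S_udd = 85.29, S_ddd = 60.02
Terminal payoffs (K − S): max(-103.2, 0) = 0, max(-52.2, 0) = 0, max(-16.29, 0) = 0, max(8.984, 0) = 8.984
Node uu (S = 127.6): continuation = e^(−0.12)·[0.4437·0.0000 + 0.5563·0.0000] = 0.0000; exercise value = 0.0000 ≤ continuation, so V_uu = 0.0000
Node ud (S = 89.77): continuation = e^(−0.12)·[0.4437·0.0000 + 0.5563·0.0000] = 0.0000; exercise value = 0.0000 ≤ continuation, so V_ud = 0.0000
Node dd (S = 63.17): continuation = e^(−0.12)·[0.4437·0.0000 + 0.5563·8.9838] = 4.4322; exercise value = 5.8250 > continuation, so V_dd = 5.8250 (exercise)
Node u (S = 94.5): continuation = e^(−0.12)·[0.4437·0.0000 + 0.5563·0.0000] = 0.0000; exercise value = 0.0000 ≤ continuation, so V_u = 0.0000
Node d (S = 66.5): continuation = e^(−0.12)·[0.4437·0.0000 + 0.5563·5.8250] = 2.8738; exercise value = 2.5000 ≤ continuation, so V_d = 2.8738
Node 0 (S = 70): continuation = e^(−0.12)·[0.4437·0.0000 + 0.5563·2.8738] = 1.4178; exercise value = 0.0000 ≤ continuation, so V_0 = 1.4178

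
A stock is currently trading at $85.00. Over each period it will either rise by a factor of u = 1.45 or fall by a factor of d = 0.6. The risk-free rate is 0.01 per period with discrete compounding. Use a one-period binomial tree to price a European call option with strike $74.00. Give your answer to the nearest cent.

Risk-neutral probability p = (1 + 0.01 − 0.6)/(1.45 − 0.6) = 0.4100/0.8500 = 0.4824
Terminal stock prices: S_u = 123.2, S_d = 51
Terminal payoffs (S − K): max(49.25, 0) = 49.25, max(-23, 0) = 0
Node 0 (S = 85): V_0 = 1/1.01·[0.4824·49.2500 + 0.5176·0.0000] = 23.5207

$23.52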